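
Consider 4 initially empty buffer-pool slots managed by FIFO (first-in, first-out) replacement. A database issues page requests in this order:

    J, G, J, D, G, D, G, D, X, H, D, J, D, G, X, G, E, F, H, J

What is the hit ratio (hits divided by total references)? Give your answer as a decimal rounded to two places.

0.45

J: fault, frames [J]
G: fault, frames [J, G]
J: hit
D: fault, frames [J, G, D]
G: hit
D: hit
G: hit
D: hit
X: fault, frames [J, G, D, X]
H: fault, evict J, frames [G, D, X, H]
D: hit
J: fault, evict G, frames [D, X, H, J]
D: hit
G: fault, evict D, frames [X, H, J, G]
X: hit
G: hit
E: fault, evict X, frames [H, J, G, E]
F: fault, evict H, frames [J, G, E, F]
H: fault, evict J, frames [G, E, F, H]
J: fault, evict G, frames [E, F, H, J]
Hits: 9 of 20 references → 9/20 = 0.4500.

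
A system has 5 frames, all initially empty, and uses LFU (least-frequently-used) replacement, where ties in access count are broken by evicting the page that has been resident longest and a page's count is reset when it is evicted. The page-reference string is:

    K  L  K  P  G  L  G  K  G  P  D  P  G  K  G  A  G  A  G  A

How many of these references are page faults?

6

K → miss, frames (K)
L → miss, frames (K L)
K → hit
P → miss, frames (K L P)
G → miss, frames (K L P G)
L → hit
G → hit
K → hit
G → hit
P → hit
D → miss, frames (K L P G D)
P → hit
G → hit
K → hit
G → hit
A → miss, evict D, frames (K L P G A)
G → hit
A → hit
G → hit
A → hit
Page faults: 6.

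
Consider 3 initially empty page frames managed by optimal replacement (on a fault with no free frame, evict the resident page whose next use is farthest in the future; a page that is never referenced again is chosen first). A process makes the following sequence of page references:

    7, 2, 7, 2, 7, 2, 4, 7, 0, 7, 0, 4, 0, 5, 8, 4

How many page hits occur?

7: miss, frames {7}
2: miss, frames {7,2}
7: hit
2: hit
7: hit
2: hit
4: miss, frames {7,2,4}
7: hit
0: miss, evict 2, frames {7,4,0}
7: hit
0: hit
4: hit
0: hit
5: miss, evict 0, frames {7,4,5}
8: miss, evict 5, frames {7,4,8}
4: hit
Hits: 10.

10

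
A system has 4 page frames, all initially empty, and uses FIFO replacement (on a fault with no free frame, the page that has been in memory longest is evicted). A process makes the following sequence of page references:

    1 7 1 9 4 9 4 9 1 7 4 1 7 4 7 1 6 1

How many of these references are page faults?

1: miss, frames (1)
7: miss, frames (1 7)
1: hit
9: miss, frames (1 7 9)
4: miss, frames (1 7 9 4)
9: hit
4: hit
9: hit
1: hit
7: hit
4: hit
1: hit
7: hit
4: hit
7: hit
1: hit
6: miss, evict 1, frames (7 9 4 6)
1: miss, evict 7, frames (9 4 6 1)
Page faults: 6.

6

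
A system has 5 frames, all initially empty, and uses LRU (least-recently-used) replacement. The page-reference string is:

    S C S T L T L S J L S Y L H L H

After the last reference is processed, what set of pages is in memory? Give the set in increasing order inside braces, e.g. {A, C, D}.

S -> fault, frames [S]
C -> fault, frames [S, C]
S -> hit
T -> fault, frames [C, S, T]
L -> fault, frames [C, S, T, L]
T -> hit
L -> hit
S -> hit
J -> fault, frames [C, T, L, S, J]
L -> hit
S -> hit
Y -> fault, evict C, frames [T, J, L, S, Y]
L -> hit
H -> fault, evict T, frames [J, S, Y, L, H]
L -> hit
H -> hit

{H, J, L, S, Y}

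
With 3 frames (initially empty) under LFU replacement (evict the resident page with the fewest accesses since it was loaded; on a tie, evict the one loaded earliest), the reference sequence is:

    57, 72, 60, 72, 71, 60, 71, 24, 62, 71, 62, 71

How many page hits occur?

57 -> fault, frames (57)
72 -> fault, frames (57 72)
60 -> fault, frames (57 72 60)
72 -> hit
71 -> fault, evict 57, frames (72 60 71)
60 -> hit
71 -> hit
24 -> fault, evict 72, frames (60 71 24)
62 -> fault, evict 24, frames (60 71 62)
71 -> hit
62 -> hit
71 -> hit
Hits: 6.

6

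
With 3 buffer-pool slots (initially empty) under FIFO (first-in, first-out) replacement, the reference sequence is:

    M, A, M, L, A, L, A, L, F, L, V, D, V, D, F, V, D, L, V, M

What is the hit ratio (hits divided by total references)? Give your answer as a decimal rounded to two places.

M → fault, frames (M)
A → fault, frames (M A)
M → hit
L → fault, frames (M A L)
A → hit
L → hit
A → hit
L → hit
F → fault, evict M, frames (A L F)
L → hit
V → fault, evict A, frames (L F V)
D → fault, evict L, frames (F V D)
V → hit
D → hit
F → hit
V → hit
D → hit
L → fault, evict F, frames (V D L)
V → hit
M → fault, evict V, frames (D L M)
Hits: 12 of 20 references → 12/20 = 0.6000.

0.60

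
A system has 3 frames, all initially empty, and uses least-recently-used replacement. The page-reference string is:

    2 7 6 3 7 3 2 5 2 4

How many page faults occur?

7

2: fault, frames [2]
7: fault, frames [2, 7]
6: fault, frames [2, 7, 6]
3: fault, evict 2, frames [7, 6, 3]
7: hit
3: hit
2: fault, evict 6, frames [7, 3, 2]
5: fault, evict 7, frames [3, 2, 5]
2: hit
4: fault, evict 3, frames [5, 2, 4]
Page faults: 7.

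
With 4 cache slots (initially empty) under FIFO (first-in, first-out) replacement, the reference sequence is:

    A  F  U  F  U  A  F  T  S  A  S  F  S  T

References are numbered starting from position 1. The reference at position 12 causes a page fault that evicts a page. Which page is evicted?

pos 1: A -> miss, frames (A)
pos 2: F -> miss, frames (A F)
pos 3: U -> miss, frames (A F U)
pos 4: F -> hit
pos 5: U -> hit
pos 6: A -> hit
pos 7: F -> hit
pos 8: T -> miss, frames (A F U T)
pos 9: S -> miss, evict A, frames (F U T S)
pos 10: A -> miss, evict F, frames (U T S A)
pos 11: S -> hit
pos 12: F -> miss, evict U, frames (T S A F)
At position 12, page U is evicted.

U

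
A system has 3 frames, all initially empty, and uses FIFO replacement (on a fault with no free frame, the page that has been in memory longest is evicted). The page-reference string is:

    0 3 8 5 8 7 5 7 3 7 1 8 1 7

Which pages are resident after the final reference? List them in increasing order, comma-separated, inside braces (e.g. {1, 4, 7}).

{1, 7, 8}

0 → fault, frames [0]
3 → fault, frames [0, 3]
8 → fault, frames [0, 3, 8]
5 → fault, evict 0, frames [3, 8, 5]
8 → hit
7 → fault, evict 3, frames [8, 5, 7]
5 → hit
7 → hit
3 → fault, evict 8, frames [5, 7, 3]
7 → hit
1 → fault, evict 5, frames [7, 3, 1]
8 → fault, evict 7, frames [3, 1, 8]
1 → hit
7 → fault, evict 3, frames [1, 8, 7]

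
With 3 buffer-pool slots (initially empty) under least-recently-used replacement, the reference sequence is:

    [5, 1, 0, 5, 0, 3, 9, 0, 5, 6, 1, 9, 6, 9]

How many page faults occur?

9

5: fault, frames (5)
1: fault, frames (5 1)
0: fault, frames (5 1 0)
5: hit
0: hit
3: fault, evict 1, frames (5 0 3)
9: fault, evict 5, frames (0 3 9)
0: hit
5: fault, evict 3, frames (9 0 5)
6: fault, evict 9, frames (0 5 6)
1: fault, evict 0, frames (5 6 1)
9: fault, evict 5, frames (6 1 9)
6: hit
9: hit
Page faults: 9.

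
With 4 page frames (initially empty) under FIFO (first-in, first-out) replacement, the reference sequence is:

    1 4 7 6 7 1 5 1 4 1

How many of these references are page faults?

1: fault, frames {1}
4: fault, frames {1,4}
7: fault, frames {1,4,7}
6: fault, frames {1,4,7,6}
7: hit
1: hit
5: fault, evict 1, frames {4,7,6,5}
1: fault, evict 4, frames {7,6,5,1}
4: fault, evict 7, frames {6,5,1,4}
1: hit
Page faults: 7.

7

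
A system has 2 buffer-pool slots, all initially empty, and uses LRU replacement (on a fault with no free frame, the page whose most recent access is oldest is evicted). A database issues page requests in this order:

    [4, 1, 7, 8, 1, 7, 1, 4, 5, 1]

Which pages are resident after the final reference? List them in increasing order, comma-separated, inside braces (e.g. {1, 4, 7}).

4: miss, frames {4}
1: miss, frames {4,1}
7: miss, evict 4, frames {1,7}
8: miss, evict 1, frames {7,8}
1: miss, evict 7, frames {8,1}
7: miss, evict 8, frames {1,7}
1: hit
4: miss, evict 7, frames {1,4}
5: miss, evict 1, frames {4,5}
1: miss, evict 4, frames {5,1}

{1, 5}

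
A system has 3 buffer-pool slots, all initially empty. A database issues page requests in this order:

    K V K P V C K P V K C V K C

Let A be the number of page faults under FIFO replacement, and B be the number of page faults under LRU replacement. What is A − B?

Under FIFO: F F . F . F F . F . . . . . → 6 faults.
Under LRU: F F . F . F F F F . F . . . → 8 faults.
A − B = 6 − 8 = -2.

-2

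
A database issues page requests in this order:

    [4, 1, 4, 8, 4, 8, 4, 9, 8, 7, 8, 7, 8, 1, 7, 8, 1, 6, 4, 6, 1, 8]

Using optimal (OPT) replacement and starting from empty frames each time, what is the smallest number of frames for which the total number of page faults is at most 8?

3

f=1: 22 faults
f=2: 11 faults
f=3: 8 faults
f=4: 6 faults
f=5: 6 faults
f=6: 6 faults
Smallest f with faults ≤ 8 is 3.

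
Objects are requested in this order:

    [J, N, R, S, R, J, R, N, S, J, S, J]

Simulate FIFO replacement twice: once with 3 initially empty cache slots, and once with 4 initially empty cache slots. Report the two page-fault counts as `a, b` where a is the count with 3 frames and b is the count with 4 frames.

3 frames: F F F F . F . F . . . . → 6 faults.
4 frames: F F F F . . . . . . . . → 4 faults.
4 < 6: adding a frame reduced faults, as is typical.

6, 4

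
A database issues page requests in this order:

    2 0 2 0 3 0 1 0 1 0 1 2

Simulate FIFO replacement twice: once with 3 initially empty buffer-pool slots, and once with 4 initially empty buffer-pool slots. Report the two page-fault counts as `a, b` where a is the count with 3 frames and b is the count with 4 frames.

5, 4

3 frames: F F . . F . F . . . . F → 5 faults.
4 frames: F F . . F . F . . . . . → 4 faults.
4 < 5: adding a frame reduced faults, as is typical.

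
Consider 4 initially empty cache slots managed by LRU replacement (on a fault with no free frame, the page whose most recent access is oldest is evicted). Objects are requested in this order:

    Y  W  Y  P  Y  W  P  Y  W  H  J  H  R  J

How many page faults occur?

6

Y -> fault, frames (Y)
W -> fault, frames (Y W)
Y -> hit
P -> fault, frames (W Y P)
Y -> hit
W -> hit
P -> hit
Y -> hit
W -> hit
H -> fault, frames (P Y W H)
J -> fault, evict P, frames (Y W H J)
H -> hit
R -> fault, evict Y, frames (W J H R)
J -> hit
Page faults: 6.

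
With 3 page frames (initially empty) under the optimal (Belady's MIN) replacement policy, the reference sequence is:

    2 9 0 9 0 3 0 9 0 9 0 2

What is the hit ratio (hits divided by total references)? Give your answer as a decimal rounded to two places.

2 -> miss, frames {2}
9 -> miss, frames {2,9}
0 -> miss, frames {2,9,0}
9 -> hit
0 -> hit
3 -> miss, evict 2, frames {9,0,3}
0 -> hit
9 -> hit
0 -> hit
9 -> hit
0 -> hit
2 -> miss, evict 3, frames {9,0,2}
Hits: 7 of 12 references → 7/12 = 0.5833.

0.58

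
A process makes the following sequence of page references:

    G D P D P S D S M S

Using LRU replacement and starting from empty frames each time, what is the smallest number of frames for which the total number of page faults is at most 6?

2

f=1: 10 faults
f=2: 6 faults
f=3: 5 faults
f=4: 5 faults
f=5: 5 faults
Smallest f with faults ≤ 6 is 2.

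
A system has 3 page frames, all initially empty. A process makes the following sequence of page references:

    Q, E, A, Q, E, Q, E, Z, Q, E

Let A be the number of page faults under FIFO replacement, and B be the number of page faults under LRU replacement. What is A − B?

Under FIFO: F F F . . . . F F F → 6 faults.
Under LRU: F F F . . . . F . . → 4 faults.
A − B = 6 − 4 = 2.

2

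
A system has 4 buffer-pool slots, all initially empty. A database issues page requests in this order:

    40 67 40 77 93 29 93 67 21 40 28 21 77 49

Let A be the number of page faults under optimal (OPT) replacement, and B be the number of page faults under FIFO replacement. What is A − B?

Under OPT: F F . F F F . . F . F . F F → 9 faults.
Under FIFO: F F . F F F . . F F F . F F → 10 faults.
A − B = 9 − 10 = -1.

-1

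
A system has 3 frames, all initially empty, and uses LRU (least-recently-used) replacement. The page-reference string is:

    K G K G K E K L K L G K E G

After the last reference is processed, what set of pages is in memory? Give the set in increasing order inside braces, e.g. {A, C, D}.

{E, G, K}

K -> fault, frames {K}
G -> fault, frames {K,G}
K -> hit
G -> hit
K -> hit
E -> fault, frames {G,K,E}
K -> hit
L -> fault, evict G, frames {E,K,L}
K -> hit
L -> hit
G -> fault, evict E, frames {K,L,G}
K -> hit
E -> fault, evict L, frames {G,K,E}
G -> hit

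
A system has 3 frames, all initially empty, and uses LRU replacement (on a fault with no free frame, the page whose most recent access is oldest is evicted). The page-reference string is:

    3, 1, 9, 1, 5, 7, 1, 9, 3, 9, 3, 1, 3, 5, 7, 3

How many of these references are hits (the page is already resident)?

7

3: miss, frames (3)
1: miss, frames (3 1)
9: miss, frames (3 1 9)
1: hit
5: miss, evict 3, frames (9 1 5)
7: miss, evict 9, frames (1 5 7)
1: hit
9: miss, evict 5, frames (7 1 9)
3: miss, evict 7, frames (1 9 3)
9: hit
3: hit
1: hit
3: hit
5: miss, evict 9, frames (1 3 5)
7: miss, evict 1, frames (3 5 7)
3: hit
Hits: 7.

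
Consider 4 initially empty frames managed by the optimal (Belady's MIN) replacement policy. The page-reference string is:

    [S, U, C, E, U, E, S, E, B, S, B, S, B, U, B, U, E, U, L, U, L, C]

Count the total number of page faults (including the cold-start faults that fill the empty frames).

S: miss, frames {S}
U: miss, frames {S,U}
C: miss, frames {S,U,C}
E: miss, frames {S,U,C,E}
U: hit
E: hit
S: hit
E: hit
B: miss, evict C, frames {S,U,E,B}
S: hit
B: hit
S: hit
B: hit
U: hit
B: hit
U: hit
E: hit
U: hit
L: miss, evict B, frames {S,U,E,L}
U: hit
L: hit
C: miss, evict L, frames {S,U,E,C}
Page faults: 7.

7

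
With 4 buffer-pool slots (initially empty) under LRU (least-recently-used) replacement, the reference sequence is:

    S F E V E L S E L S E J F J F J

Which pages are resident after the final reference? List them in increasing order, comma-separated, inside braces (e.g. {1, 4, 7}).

S → fault, frames {S}
F → fault, frames {S,F}
E → fault, frames {S,F,E}
V → fault, frames {S,F,E,V}
E → hit
L → fault, evict S, frames {F,V,E,L}
S → fault, evict F, frames {V,E,L,S}
E → hit
L → hit
S → hit
E → hit
J → fault, evict V, frames {L,S,E,J}
F → fault, evict L, frames {S,E,J,F}
J → hit
F → hit
J → hit

{E, F, J, S}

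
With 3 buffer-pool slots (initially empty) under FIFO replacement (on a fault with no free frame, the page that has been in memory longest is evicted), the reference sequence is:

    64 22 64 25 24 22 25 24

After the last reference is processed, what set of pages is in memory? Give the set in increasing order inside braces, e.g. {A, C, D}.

{22, 24, 25}

64 → miss, frames [64]
22 → miss, frames [64, 22]
64 → hit
25 → miss, frames [64, 22, 25]
24 → miss, evict 64, frames [22, 25, 24]
22 → hit
25 → hit
24 → hit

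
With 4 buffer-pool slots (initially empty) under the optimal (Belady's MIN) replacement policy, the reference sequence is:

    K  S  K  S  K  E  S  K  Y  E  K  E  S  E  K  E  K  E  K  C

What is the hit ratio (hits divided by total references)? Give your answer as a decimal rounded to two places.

K: miss, frames {K}
S: miss, frames {K,S}
K: hit
S: hit
K: hit
E: miss, frames {K,S,E}
S: hit
K: hit
Y: miss, frames {K,S,E,Y}
E: hit
K: hit
E: hit
S: hit
E: hit
K: hit
E: hit
K: hit
E: hit
K: hit
C: miss, evict Y, frames {K,S,E,C}
Hits: 15 of 20 references → 15/20 = 0.7500.

0.75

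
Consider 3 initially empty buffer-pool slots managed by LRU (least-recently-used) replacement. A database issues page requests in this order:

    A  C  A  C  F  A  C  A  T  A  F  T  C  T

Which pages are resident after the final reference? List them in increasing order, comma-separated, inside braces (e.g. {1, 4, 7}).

A → miss, frames {A}
C → miss, frames {A,C}
A → hit
C → hit
F → miss, frames {A,C,F}
A → hit
C → hit
A → hit
T → miss, evict F, frames {C,A,T}
A → hit
F → miss, evict C, frames {T,A,F}
T → hit
C → miss, evict A, frames {F,T,C}
T → hit

{C, F, T}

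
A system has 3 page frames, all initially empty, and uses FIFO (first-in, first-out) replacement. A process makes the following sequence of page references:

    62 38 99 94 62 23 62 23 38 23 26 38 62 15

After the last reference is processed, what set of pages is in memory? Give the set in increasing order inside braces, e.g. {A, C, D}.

62 → fault, frames [62]
38 → fault, frames [62, 38]
99 → fault, frames [62, 38, 99]
94 → fault, evict 62, frames [38, 99, 94]
62 → fault, evict 38, frames [99, 94, 62]
23 → fault, evict 99, frames [94, 62, 23]
62 → hit
23 → hit
38 → fault, evict 94, frames [62, 23, 38]
23 → hit
26 → fault, evict 62, frames [23, 38, 26]
38 → hit
62 → fault, evict 23, frames [38, 26, 62]
15 → fault, evict 38, frames [26, 62, 15]

{15, 26, 62}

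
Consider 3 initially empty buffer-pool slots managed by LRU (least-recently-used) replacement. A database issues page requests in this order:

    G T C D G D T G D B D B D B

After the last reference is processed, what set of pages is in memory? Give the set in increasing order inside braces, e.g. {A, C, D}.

G -> miss, frames (G)
T -> miss, frames (G T)
C -> miss, frames (G T C)
D -> miss, evict G, frames (T C D)
G -> miss, evict T, frames (C D G)
D -> hit
T -> miss, evict C, frames (G D T)
G -> hit
D -> hit
B -> miss, evict T, frames (G D B)
D -> hit
B -> hit
D -> hit
B -> hit

{B, D, G}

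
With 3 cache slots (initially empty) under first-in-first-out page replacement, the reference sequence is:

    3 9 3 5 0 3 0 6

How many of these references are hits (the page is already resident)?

2

3 -> miss, frames {3}
9 -> miss, frames {3,9}
3 -> hit
5 -> miss, frames {3,9,5}
0 -> miss, evict 3, frames {9,5,0}
3 -> miss, evict 9, frames {5,0,3}
0 -> hit
6 -> miss, evict 5, frames {0,3,6}
Hits: 2.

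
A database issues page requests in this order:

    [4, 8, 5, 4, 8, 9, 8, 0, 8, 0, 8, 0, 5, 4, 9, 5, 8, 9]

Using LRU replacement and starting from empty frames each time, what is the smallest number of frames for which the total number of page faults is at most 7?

5

f=1: 18 faults
f=2: 13 faults
f=3: 9 faults
f=4: 9 faults
f=5: 5 faults
Smallest f with faults ≤ 7 is 5.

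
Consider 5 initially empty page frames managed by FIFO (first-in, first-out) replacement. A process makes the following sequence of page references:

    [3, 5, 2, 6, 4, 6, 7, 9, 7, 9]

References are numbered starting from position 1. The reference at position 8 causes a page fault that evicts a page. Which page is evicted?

pos 1: 3 -> miss, frames (3)
pos 2: 5 -> miss, frames (3 5)
pos 3: 2 -> miss, frames (3 5 2)
pos 4: 6 -> miss, frames (3 5 2 6)
pos 5: 4 -> miss, frames (3 5 2 6 4)
pos 6: 6 -> hit
pos 7: 7 -> miss, evict 3, frames (5 2 6 4 7)
pos 8: 9 -> miss, evict 5, frames (2 6 4 7 9)
At position 8, page 5 is evicted.

5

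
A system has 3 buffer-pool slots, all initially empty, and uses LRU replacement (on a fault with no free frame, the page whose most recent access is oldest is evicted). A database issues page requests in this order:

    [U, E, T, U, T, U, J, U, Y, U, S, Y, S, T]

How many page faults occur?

U: miss, frames [U]
E: miss, frames [U, E]
T: miss, frames [U, E, T]
U: hit
T: hit
U: hit
J: miss, evict E, frames [T, U, J]
U: hit
Y: miss, evict T, frames [J, U, Y]
U: hit
S: miss, evict J, frames [Y, U, S]
Y: hit
S: hit
T: miss, evict U, frames [Y, S, T]
Page faults: 7.

7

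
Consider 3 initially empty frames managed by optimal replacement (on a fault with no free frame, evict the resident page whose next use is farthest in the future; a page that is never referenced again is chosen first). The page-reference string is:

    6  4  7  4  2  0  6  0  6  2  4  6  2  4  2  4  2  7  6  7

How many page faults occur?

6 → miss, frames [6]
4 → miss, frames [6, 4]
7 → miss, frames [6, 4, 7]
4 → hit
2 → miss, evict 7, frames [6, 4, 2]
0 → miss, evict 4, frames [6, 2, 0]
6 → hit
0 → hit
6 → hit
2 → hit
4 → miss, evict 0, frames [6, 2, 4]
6 → hit
2 → hit
4 → hit
2 → hit
4 → hit
2 → hit
7 → miss, evict 4, frames [6, 2, 7]
6 → hit
7 → hit
Page faults: 7.

7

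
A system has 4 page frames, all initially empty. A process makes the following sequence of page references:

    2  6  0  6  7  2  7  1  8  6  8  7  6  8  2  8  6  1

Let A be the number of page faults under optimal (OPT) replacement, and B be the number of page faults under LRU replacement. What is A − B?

Under OPT: F F F . F . . F F . . . . . . . . F → 7 faults.
Under LRU: F F F . F . . F F F . . . . F . . F → 9 faults.
A − B = 7 − 9 = -2.

-2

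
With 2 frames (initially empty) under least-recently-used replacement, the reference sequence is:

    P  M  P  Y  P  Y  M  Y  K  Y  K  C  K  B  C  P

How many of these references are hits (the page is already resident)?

7

P → miss, frames [P]
M → miss, frames [P, M]
P → hit
Y → miss, evict M, frames [P, Y]
P → hit
Y → hit
M → miss, evict P, frames [Y, M]
Y → hit
K → miss, evict M, frames [Y, K]
Y → hit
K → hit
C → miss, evict Y, frames [K, C]
K → hit
B → miss, evict C, frames [K, B]
C → miss, evict K, frames [B, C]
P → miss, evict B, frames [C, P]
Hits: 7.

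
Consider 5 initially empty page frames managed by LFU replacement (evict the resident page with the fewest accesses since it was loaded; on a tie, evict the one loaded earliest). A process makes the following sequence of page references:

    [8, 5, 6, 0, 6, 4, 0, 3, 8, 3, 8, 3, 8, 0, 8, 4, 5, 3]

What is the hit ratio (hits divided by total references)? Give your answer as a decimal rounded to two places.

8 → miss, frames {8}
5 → miss, frames {8,5}
6 → miss, frames {8,5,6}
0 → miss, frames {8,5,6,0}
6 → hit
4 → miss, frames {8,5,6,0,4}
0 → hit
3 → miss, evict 8, frames {5,6,0,4,3}
8 → miss, evict 5, frames {6,0,4,3,8}
3 → hit
8 → hit
3 → hit
8 → hit
0 → hit
8 → hit
4 → hit
5 → miss, evict 6, frames {0,4,3,8,5}
3 → hit
Hits: 10 of 18 references → 10/18 = 0.5556.

0.56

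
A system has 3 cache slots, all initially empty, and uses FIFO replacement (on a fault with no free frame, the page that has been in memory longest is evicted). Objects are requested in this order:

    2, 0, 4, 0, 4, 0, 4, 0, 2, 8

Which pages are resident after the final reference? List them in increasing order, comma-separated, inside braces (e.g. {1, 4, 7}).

2 -> miss, frames [2]
0 -> miss, frames [2, 0]
4 -> miss, frames [2, 0, 4]
0 -> hit
4 -> hit
0 -> hit
4 -> hit
0 -> hit
2 -> hit
8 -> miss, evict 2, frames [0, 4, 8]

{0, 4, 8}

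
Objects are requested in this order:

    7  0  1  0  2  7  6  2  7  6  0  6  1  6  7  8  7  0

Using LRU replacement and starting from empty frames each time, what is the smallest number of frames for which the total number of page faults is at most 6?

f=1: 18 faults
f=2: 14 faults
f=3: 11 faults
f=4: 8 faults
f=5: 6 faults
f=6: 6 faults
Smallest f with faults ≤ 6 is 5.

5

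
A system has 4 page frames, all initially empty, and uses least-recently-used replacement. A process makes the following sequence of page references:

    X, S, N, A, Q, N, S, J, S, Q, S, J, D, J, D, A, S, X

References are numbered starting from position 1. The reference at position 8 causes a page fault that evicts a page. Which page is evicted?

pos 1: X → miss, frames {X}
pos 2: S → miss, frames {X,S}
pos 3: N → miss, frames {X,S,N}
pos 4: A → miss, frames {X,S,N,A}
pos 5: Q → miss, evict X, frames {S,N,A,Q}
pos 6: N → hit
pos 7: S → hit
pos 8: J → miss, evict A, frames {Q,N,S,J}
At position 8, page A is evicted.

A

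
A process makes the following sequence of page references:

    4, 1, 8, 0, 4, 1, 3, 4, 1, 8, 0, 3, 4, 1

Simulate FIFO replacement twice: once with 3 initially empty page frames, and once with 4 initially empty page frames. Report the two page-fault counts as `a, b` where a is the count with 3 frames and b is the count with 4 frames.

11, 12

3 frames: F F F F F F F . . F F . F F → 11 faults.
4 frames: F F F F . . F F F F F F F F → 12 faults.
12 > 11: adding a frame increased faults — Belady's anomaly.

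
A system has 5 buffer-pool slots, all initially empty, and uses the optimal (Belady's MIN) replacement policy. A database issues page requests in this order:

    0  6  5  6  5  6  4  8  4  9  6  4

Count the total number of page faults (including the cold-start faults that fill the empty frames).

0 -> fault, frames [0]
6 -> fault, frames [0, 6]
5 -> fault, frames [0, 6, 5]
6 -> hit
5 -> hit
6 -> hit
4 -> fault, frames [0, 6, 5, 4]
8 -> fault, frames [0, 6, 5, 4, 8]
4 -> hit
9 -> fault, evict 8, frames [0, 6, 5, 4, 9]
6 -> hit
4 -> hit
Page faults: 6.

6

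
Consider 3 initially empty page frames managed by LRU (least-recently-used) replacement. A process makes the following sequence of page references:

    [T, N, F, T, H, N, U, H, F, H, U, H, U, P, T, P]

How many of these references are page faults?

9

T → miss, frames [T]
N → miss, frames [T, N]
F → miss, frames [T, N, F]
T → hit
H → miss, evict N, frames [F, T, H]
N → miss, evict F, frames [T, H, N]
U → miss, evict T, frames [H, N, U]
H → hit
F → miss, evict N, frames [U, H, F]
H → hit
U → hit
H → hit
U → hit
P → miss, evict F, frames [H, U, P]
T → miss, evict H, frames [U, P, T]
P → hit
Page faults: 9.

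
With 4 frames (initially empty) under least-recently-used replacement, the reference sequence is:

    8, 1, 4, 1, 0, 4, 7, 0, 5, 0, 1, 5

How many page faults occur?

8 → miss, frames {8}
1 → miss, frames {8,1}
4 → miss, frames {8,1,4}
1 → hit
0 → miss, frames {8,4,1,0}
4 → hit
7 → miss, evict 8, frames {1,0,4,7}
0 → hit
5 → miss, evict 1, frames {4,7,0,5}
0 → hit
1 → miss, evict 4, frames {7,5,0,1}
5 → hit
Page faults: 7.

7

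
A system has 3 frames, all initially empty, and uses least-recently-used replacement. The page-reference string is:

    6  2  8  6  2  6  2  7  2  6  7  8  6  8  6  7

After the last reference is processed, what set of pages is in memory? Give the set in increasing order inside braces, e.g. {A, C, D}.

{6, 7, 8}

6: miss, frames {6}
2: miss, frames {6,2}
8: miss, frames {6,2,8}
6: hit
2: hit
6: hit
2: hit
7: miss, evict 8, frames {6,2,7}
2: hit
6: hit
7: hit
8: miss, evict 2, frames {6,7,8}
6: hit
8: hit
6: hit
7: hit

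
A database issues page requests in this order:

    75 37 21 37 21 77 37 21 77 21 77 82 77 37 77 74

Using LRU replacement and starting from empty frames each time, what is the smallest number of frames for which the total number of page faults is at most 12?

2

f=1: 16 faults
f=2: 10 faults
f=3: 7 faults
f=4: 6 faults
f=5: 6 faults
f=6: 6 faults
Smallest f with faults ≤ 12 is 2.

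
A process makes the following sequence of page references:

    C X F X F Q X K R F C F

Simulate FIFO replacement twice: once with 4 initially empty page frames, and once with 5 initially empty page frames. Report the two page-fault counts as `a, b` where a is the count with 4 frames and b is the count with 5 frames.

8, 7

4 frames: F F F . . F . F F . F F → 8 faults.
5 frames: F F F . . F . F F . F . → 7 faults.
7 < 8: adding a frame reduced faults, as is typical.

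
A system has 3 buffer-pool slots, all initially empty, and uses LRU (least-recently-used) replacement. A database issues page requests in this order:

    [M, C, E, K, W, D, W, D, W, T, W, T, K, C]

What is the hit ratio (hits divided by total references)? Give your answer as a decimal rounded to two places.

0.36

M → miss, frames [M]
C → miss, frames [M, C]
E → miss, frames [M, C, E]
K → miss, evict M, frames [C, E, K]
W → miss, evict C, frames [E, K, W]
D → miss, evict E, frames [K, W, D]
W → hit
D → hit
W → hit
T → miss, evict K, frames [D, W, T]
W → hit
T → hit
K → miss, evict D, frames [W, T, K]
C → miss, evict W, frames [T, K, C]
Hits: 5 of 14 references → 5/14 = 0.3571.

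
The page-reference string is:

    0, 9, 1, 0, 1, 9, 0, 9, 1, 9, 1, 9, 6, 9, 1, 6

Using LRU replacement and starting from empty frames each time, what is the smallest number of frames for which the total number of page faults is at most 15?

2

f=1: 16 faults
f=2: 10 faults
f=3: 4 faults
f=4: 4 faults
Smallest f with faults ≤ 15 is 2.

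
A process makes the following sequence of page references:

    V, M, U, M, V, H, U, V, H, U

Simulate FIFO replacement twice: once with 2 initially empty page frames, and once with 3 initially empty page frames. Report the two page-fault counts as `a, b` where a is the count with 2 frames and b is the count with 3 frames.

9, 5

2 frames: F F F . F F F F F F → 9 faults.
3 frames: F F F . . F . F . . → 5 faults.
5 < 9: adding a frame reduced faults, as is typical.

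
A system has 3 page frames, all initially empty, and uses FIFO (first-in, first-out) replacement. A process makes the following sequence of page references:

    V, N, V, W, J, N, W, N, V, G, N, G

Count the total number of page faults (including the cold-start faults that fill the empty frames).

V → fault, frames {V}
N → fault, frames {V,N}
V → hit
W → fault, frames {V,N,W}
J → fault, evict V, frames {N,W,J}
N → hit
W → hit
N → hit
V → fault, evict N, frames {W,J,V}
G → fault, evict W, frames {J,V,G}
N → fault, evict J, frames {V,G,N}
G → hit
Page faults: 7.

7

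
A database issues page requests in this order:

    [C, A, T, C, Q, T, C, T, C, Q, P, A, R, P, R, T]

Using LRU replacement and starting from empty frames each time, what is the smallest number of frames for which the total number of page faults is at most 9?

3

f=1: 16 faults
f=2: 13 faults
f=3: 8 faults
f=4: 8 faults
f=5: 7 faults
f=6: 6 faults
Smallest f with faults ≤ 9 is 3.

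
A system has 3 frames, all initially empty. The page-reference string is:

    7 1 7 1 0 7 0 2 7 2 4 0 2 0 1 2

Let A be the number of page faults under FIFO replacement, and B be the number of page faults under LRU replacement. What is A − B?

2

Under FIFO: F F . . F . . F F . F F F . F . → 9 faults.
Under LRU: F F . . F . . F . . F F . . F . → 7 faults.
A − B = 9 − 7 = 2.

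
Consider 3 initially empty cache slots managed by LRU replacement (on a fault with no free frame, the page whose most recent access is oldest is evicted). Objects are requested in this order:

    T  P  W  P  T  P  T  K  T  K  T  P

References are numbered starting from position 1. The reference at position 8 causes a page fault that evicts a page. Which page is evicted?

W

pos 1: T -> fault, frames {T}
pos 2: P -> fault, frames {T,P}
pos 3: W -> fault, frames {T,P,W}
pos 4: P -> hit
pos 5: T -> hit
pos 6: P -> hit
pos 7: T -> hit
pos 8: K -> fault, evict W, frames {P,T,K}
At position 8, page W is evicted.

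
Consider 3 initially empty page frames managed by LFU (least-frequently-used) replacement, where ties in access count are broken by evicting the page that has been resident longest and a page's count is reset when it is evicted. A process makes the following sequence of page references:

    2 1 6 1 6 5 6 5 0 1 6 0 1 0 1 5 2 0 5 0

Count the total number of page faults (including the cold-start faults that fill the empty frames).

2 → fault, frames [2]
1 → fault, frames [2, 1]
6 → fault, frames [2, 1, 6]
1 → hit
6 → hit
5 → fault, evict 2, frames [1, 6, 5]
6 → hit
5 → hit
0 → fault, evict 1, frames [6, 5, 0]
1 → fault, evict 0, frames [6, 5, 1]
6 → hit
0 → fault, evict 1, frames [6, 5, 0]
1 → fault, evict 0, frames [6, 5, 1]
0 → fault, evict 1, frames [6, 5, 0]
1 → fault, evict 0, frames [6, 5, 1]
5 → hit
2 → fault, evict 1, frames [6, 5, 2]
0 → fault, evict 2, frames [6, 5, 0]
5 → hit
0 → hit
Page faults: 12.

12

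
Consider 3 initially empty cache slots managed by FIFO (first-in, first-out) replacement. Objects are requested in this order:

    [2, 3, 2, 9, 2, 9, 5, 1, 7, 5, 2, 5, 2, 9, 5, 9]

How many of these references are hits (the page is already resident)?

2 → miss, frames {2}
3 → miss, frames {2,3}
2 → hit
9 → miss, frames {2,3,9}
2 → hit
9 → hit
5 → miss, evict 2, frames {3,9,5}
1 → miss, evict 3, frames {9,5,1}
7 → miss, evict 9, frames {5,1,7}
5 → hit
2 → miss, evict 5, frames {1,7,2}
5 → miss, evict 1, frames {7,2,5}
2 → hit
9 → miss, evict 7, frames {2,5,9}
5 → hit
9 → hit
Hits: 7.

7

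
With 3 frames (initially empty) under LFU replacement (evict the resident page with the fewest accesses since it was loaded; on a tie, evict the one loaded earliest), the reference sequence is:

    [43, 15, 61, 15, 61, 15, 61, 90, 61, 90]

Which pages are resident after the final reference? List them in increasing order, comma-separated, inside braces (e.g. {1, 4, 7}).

43 → miss, frames (43)
15 → miss, frames (43 15)
61 → miss, frames (43 15 61)
15 → hit
61 → hit
15 → hit
61 → hit
90 → miss, evict 43, frames (15 61 90)
61 → hit
90 → hit

{15, 61, 90}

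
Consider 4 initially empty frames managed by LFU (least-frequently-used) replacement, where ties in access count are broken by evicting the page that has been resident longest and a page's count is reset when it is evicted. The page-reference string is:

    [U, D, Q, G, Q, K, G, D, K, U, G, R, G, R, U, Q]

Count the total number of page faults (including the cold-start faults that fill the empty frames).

9

U → fault, frames {U}
D → fault, frames {U,D}
Q → fault, frames {U,D,Q}
G → fault, frames {U,D,Q,G}
Q → hit
K → fault, evict U, frames {D,Q,G,K}
G → hit
D → hit
K → hit
U → fault, evict D, frames {Q,G,K,U}
G → hit
R → fault, evict U, frames {Q,G,K,R}
G → hit
R → hit
U → fault, evict Q, frames {G,K,R,U}
Q → fault, evict U, frames {G,K,R,Q}
Page faults: 9.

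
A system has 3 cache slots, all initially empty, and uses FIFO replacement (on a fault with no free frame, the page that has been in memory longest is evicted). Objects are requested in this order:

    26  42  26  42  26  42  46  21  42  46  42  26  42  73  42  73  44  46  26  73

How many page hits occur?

26: fault, frames [26]
42: fault, frames [26, 42]
26: hit
42: hit
26: hit
42: hit
46: fault, frames [26, 42, 46]
21: fault, evict 26, frames [42, 46, 21]
42: hit
46: hit
42: hit
26: fault, evict 42, frames [46, 21, 26]
42: fault, evict 46, frames [21, 26, 42]
73: fault, evict 21, frames [26, 42, 73]
42: hit
73: hit
44: fault, evict 26, frames [42, 73, 44]
46: fault, evict 42, frames [73, 44, 46]
26: fault, evict 73, frames [44, 46, 26]
73: fault, evict 44, frames [46, 26, 73]
Hits: 9.

9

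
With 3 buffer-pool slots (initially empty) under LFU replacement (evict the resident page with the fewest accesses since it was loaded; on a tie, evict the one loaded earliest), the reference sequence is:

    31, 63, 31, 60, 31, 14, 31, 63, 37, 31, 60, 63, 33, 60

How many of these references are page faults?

10

31: fault, frames {31}
63: fault, frames {31,63}
31: hit
60: fault, frames {31,63,60}
31: hit
14: fault, evict 63, frames {31,60,14}
31: hit
63: fault, evict 60, frames {31,14,63}
37: fault, evict 14, frames {31,63,37}
31: hit
60: fault, evict 63, frames {31,37,60}
63: fault, evict 37, frames {31,60,63}
33: fault, evict 60, frames {31,63,33}
60: fault, evict 63, frames {31,33,60}
Page faults: 10.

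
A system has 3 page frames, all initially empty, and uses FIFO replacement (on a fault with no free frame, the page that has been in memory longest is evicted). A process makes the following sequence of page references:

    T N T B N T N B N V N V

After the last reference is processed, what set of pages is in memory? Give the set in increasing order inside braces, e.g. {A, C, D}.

{B, N, V}

T -> fault, frames (T)
N -> fault, frames (T N)
T -> hit
B -> fault, frames (T N B)
N -> hit
T -> hit
N -> hit
B -> hit
N -> hit
V -> fault, evict T, frames (N B V)
N -> hit
V -> hit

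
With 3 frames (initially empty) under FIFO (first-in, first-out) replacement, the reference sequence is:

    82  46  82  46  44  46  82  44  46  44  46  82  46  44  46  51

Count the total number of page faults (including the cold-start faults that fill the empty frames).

4

82 -> miss, frames (82)
46 -> miss, frames (82 46)
82 -> hit
46 -> hit
44 -> miss, frames (82 46 44)
46 -> hit
82 -> hit
44 -> hit
46 -> hit
44 -> hit
46 -> hit
82 -> hit
46 -> hit
44 -> hit
46 -> hit
51 -> miss, evict 82, frames (46 44 51)
Page faults: 4.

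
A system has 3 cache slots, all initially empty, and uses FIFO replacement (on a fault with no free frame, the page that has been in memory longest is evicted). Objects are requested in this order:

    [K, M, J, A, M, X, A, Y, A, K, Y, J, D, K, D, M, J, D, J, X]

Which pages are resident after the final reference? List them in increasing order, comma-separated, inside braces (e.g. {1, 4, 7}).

{D, M, X}

K -> fault, frames [K]
M -> fault, frames [K, M]
J -> fault, frames [K, M, J]
A -> fault, evict K, frames [M, J, A]
M -> hit
X -> fault, evict M, frames [J, A, X]
A -> hit
Y -> fault, evict J, frames [A, X, Y]
A -> hit
K -> fault, evict A, frames [X, Y, K]
Y -> hit
J -> fault, evict X, frames [Y, K, J]
D -> fault, evict Y, frames [K, J, D]
K -> hit
D -> hit
M -> fault, evict K, frames [J, D, M]
J -> hit
D -> hit
J -> hit
X -> fault, evict J, frames [D, M, X]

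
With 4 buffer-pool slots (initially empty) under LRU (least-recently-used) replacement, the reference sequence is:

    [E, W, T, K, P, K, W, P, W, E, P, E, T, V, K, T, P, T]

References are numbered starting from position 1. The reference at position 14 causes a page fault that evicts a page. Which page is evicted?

pos 1: E -> miss, frames (E)
pos 2: W -> miss, frames (E W)
pos 3: T -> miss, frames (E W T)
pos 4: K -> miss, frames (E W T K)
pos 5: P -> miss, evict E, frames (W T K P)
pos 6: K -> hit
pos 7: W -> hit
pos 8: P -> hit
pos 9: W -> hit
pos 10: E -> miss, evict T, frames (K P W E)
pos 11: P -> hit
pos 12: E -> hit
pos 13: T -> miss, evict K, frames (W P E T)
pos 14: V -> miss, evict W, frames (P E T V)
At position 14, page W is evicted.

W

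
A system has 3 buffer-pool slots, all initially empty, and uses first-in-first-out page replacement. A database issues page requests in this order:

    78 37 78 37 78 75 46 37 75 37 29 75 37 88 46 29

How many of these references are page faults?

78 -> fault, frames (78)
37 -> fault, frames (78 37)
78 -> hit
37 -> hit
78 -> hit
75 -> fault, frames (78 37 75)
46 -> fault, evict 78, frames (37 75 46)
37 -> hit
75 -> hit
37 -> hit
29 -> fault, evict 37, frames (75 46 29)
75 -> hit
37 -> fault, evict 75, frames (46 29 37)
88 -> fault, evict 46, frames (29 37 88)
46 -> fault, evict 29, frames (37 88 46)
29 -> fault, evict 37, frames (88 46 29)
Page faults: 9.

9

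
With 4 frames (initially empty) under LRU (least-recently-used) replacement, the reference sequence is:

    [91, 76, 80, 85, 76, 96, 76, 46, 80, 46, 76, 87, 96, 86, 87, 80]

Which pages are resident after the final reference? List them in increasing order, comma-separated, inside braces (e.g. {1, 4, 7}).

91: fault, frames [91]
76: fault, frames [91, 76]
80: fault, frames [91, 76, 80]
85: fault, frames [91, 76, 80, 85]
76: hit
96: fault, evict 91, frames [80, 85, 76, 96]
76: hit
46: fault, evict 80, frames [85, 96, 76, 46]
80: fault, evict 85, frames [96, 76, 46, 80]
46: hit
76: hit
87: fault, evict 96, frames [80, 46, 76, 87]
96: fault, evict 80, frames [46, 76, 87, 96]
86: fault, evict 46, frames [76, 87, 96, 86]
87: hit
80: fault, evict 76, frames [96, 86, 87, 80]

{80, 86, 87, 96}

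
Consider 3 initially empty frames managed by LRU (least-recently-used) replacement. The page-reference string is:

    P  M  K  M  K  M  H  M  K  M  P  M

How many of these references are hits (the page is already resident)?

7

P → fault, frames (P)
M → fault, frames (P M)
K → fault, frames (P M K)
M → hit
K → hit
M → hit
H → fault, evict P, frames (K M H)
M → hit
K → hit
M → hit
P → fault, evict H, frames (K M P)
M → hit
Hits: 7.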